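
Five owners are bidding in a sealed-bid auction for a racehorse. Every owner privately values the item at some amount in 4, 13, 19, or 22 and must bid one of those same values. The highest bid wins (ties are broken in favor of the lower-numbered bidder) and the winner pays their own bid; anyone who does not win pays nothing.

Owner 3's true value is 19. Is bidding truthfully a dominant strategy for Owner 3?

No

Consider the case where Owner 1 bids 4, Owner 2 bids 4, Owner 4 bids 4 and Owner 5 bids 4.
Truthful bid 19: wins, pays 19, utility 19 - 19 = 0.
Bid 13 instead: wins, pays 13, utility 19 - 13 = 6.
Since 6 > 0, bidding 13 is strictly better here, so truthful bidding is not dominant.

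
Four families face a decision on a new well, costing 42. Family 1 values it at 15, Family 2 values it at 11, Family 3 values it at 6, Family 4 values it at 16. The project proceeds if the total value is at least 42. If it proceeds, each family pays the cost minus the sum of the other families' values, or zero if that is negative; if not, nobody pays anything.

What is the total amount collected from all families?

24

Total value 48 ≥ cost 42, so it is built.
Family 1: others sum to 33; max(0, 42 - 33) = 9.
Family 2: others sum to 37; max(0, 42 - 37) = 5.
Family 3: others sum to 42; max(0, 42 - 42) = 0.
Family 4: others sum to 32; max(0, 42 - 32) = 10.
Total collected = 9 + 5 + 0 + 10 = 24.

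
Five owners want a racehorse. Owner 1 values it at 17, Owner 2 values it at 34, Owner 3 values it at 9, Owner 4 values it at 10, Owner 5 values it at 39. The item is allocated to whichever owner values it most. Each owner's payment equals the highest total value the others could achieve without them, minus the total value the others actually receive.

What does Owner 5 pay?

34

Owner 5 has the highest value and receives the item.
Without Owner 5, the item would go to the next-highest value, 34, so the others could achieve 34.
With Owner 5 present and winning, the others receive nothing, so their total is 0.
Payment = 34 - 0 = 34.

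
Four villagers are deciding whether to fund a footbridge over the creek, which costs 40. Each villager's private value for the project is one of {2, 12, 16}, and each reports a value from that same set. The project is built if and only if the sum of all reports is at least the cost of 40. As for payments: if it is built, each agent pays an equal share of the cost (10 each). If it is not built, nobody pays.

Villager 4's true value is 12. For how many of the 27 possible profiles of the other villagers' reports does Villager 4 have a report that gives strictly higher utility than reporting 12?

Others report (2, 12, 12): truth gives 0; report 16 gives 2 > 0. Violating.
Others report (12, 2, 12): truth gives 0; report 16 gives 2 > 0. Violating.
Others report (12, 12, 2): truth gives 0; report 16 gives 2 > 0. Violating.
Others report (2, 2, 2): truth gives 0; no alternative beats it.
Others report (2, 2, 12): truth gives 0; no alternative beats it.
(Checking all 27 profiles: 3 have a profitable deviation, 24 do not.)

3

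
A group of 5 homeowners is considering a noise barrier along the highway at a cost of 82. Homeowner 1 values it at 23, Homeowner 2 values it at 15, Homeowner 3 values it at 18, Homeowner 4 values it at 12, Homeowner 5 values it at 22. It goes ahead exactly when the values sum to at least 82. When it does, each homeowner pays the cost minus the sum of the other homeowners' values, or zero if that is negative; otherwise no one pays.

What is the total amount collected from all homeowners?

Total value 90 ≥ cost 82, so it is built.
Homeowner 1: others sum to 67; max(0, 82 - 67) = 15.
Homeowner 2: others sum to 75; max(0, 82 - 75) = 7.
Homeowner 3: others sum to 72; max(0, 82 - 72) = 10.
Homeowner 4: others sum to 78; max(0, 82 - 78) = 4.
Homeowner 5: others sum to 68; max(0, 82 - 68) = 14.
Total collected = 15 + 7 + 10 + 4 + 14 = 50.

50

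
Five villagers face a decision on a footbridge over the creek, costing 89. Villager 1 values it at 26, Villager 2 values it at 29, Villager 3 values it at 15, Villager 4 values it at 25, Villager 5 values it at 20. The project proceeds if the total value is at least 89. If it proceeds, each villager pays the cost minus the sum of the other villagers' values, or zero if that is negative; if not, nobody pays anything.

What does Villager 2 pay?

Total value 115 ≥ cost 89, so the project is built.
The other villagers' values sum to 86.
Cost minus that sum is 89 - 86 = 3.

3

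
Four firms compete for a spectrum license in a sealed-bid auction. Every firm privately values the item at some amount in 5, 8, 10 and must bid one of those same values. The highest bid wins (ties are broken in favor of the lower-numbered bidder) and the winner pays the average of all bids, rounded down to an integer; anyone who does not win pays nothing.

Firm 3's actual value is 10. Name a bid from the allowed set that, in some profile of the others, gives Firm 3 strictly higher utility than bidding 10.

Suppose Firm 1 bids 5, Firm 2 bids 5 and Firm 4 bids 5.
Bid 10: wins, pays 6, utility 10 - 6 = 4.
Bid 8: wins, pays 5, utility 10 - 5 = 5.
So bidding 8 beats truth here (5 > 4).

8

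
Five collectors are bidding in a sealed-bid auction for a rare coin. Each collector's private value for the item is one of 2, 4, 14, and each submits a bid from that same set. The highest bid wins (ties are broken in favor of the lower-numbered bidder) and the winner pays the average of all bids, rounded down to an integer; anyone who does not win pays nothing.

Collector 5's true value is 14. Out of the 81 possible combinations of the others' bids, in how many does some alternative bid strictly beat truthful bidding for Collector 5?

1

Others bid (2, 2, 2, 2): truth gives 10; bid 4 gives 12 > 10. Violating.
Others bid (2, 2, 2, 4): truth gives 10; no alternative beats it.
Others bid (2, 2, 2, 14): truth gives 0; no alternative beats it.
(Checking all 81 profiles: 1 has a profitable deviation, 80 do not.)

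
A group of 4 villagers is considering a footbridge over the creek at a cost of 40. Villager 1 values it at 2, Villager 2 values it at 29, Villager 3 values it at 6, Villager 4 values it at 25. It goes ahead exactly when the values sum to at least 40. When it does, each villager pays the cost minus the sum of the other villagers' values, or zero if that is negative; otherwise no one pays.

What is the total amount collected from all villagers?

10

Total value 62 ≥ cost 40, so it is built.
Villager 1: others sum to 60; max(0, 40 - 60) = 0.
Villager 2: others sum to 33; max(0, 40 - 33) = 7.
Villager 3: others sum to 56; max(0, 40 - 56) = 0.
Villager 4: others sum to 37; max(0, 40 - 37) = 3.
Total collected = 0 + 7 + 0 + 3 = 10.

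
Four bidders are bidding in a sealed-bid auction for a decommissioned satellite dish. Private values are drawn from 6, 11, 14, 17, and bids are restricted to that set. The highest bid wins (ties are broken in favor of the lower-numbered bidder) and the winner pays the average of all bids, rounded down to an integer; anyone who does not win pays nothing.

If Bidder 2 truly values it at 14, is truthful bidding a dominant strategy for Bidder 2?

Consider the case where Bidder 1 bids 6, Bidder 3 bids 6 and Bidder 4 bids 6.
Truthful bid 14: wins, pays 8, utility 14 - 8 = 6.
Bid 11 instead: wins, pays 7, utility 14 - 7 = 7.
Since 7 > 6, bidding 11 is strictly better here, so truthful bidding is not dominant.

No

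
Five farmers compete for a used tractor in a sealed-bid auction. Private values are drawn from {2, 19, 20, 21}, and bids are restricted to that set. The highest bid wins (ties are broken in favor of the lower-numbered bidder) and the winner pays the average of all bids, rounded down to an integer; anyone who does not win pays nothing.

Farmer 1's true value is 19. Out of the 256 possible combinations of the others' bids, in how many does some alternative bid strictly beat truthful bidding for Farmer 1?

Others bid (2, 2, 2, 2): truth gives 14; bid 2 gives 17 > 14. Violating.
Others bid (2, 2, 2, 20): truth gives 0; bid 20 gives 10 > 0. Violating.
Others bid (2, 2, 2, 21): truth gives 0; bid 21 gives 10 > 0. Violating.
Others bid (2, 2, 19, 20): truth gives 0; bid 20 gives 7 > 0. Violating.
Others bid (2, 2, 2, 19): truth gives 11; no alternative beats it.
Others bid (2, 2, 19, 2): truth gives 11; no alternative beats it.
(Checking all 256 profiles: 161 have a profitable deviation, 95 do not.)

161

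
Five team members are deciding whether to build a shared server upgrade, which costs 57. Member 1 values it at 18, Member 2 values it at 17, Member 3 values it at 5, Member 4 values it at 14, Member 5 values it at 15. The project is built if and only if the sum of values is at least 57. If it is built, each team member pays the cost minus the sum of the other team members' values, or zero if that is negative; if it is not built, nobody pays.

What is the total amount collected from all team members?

Total value 69 ≥ cost 57, so it is built.
Member 1: others sum to 51; max(0, 57 - 51) = 6.
Member 2: others sum to 52; max(0, 57 - 52) = 5.
Member 3: others sum to 64; max(0, 57 - 64) = 0.
Member 4: others sum to 55; max(0, 57 - 55) = 2.
Member 5: others sum to 54; max(0, 57 - 54) = 3.
Total collected = 6 + 5 + 0 + 2 + 3 = 16.

16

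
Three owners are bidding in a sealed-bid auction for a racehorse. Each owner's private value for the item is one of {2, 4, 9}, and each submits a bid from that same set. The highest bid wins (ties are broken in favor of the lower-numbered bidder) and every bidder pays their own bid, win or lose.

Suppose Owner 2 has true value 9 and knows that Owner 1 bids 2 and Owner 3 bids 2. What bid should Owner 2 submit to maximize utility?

Bid 2: loses but pays 2, utility -2.
Bid 4: wins, pays 4, utility 9 - 4 = 5.
Bid 9: wins, pays 9, utility 9 - 9 = 0.
The best choice is 4 with utility 5.

4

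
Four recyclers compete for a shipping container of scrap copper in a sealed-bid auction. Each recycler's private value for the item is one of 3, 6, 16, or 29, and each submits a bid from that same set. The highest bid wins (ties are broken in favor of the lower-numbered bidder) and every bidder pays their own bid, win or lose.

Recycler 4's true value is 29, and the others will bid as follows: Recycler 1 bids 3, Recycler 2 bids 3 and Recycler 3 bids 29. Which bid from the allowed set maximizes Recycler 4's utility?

Bid 3: loses but pays 3, utility -3.
Bid 6: loses but pays 6, utility -6.
Bid 16: loses but pays 16, utility -16.
Bid 29: loses but pays 29, utility -29.
The best choice is 3 with utility -3.

3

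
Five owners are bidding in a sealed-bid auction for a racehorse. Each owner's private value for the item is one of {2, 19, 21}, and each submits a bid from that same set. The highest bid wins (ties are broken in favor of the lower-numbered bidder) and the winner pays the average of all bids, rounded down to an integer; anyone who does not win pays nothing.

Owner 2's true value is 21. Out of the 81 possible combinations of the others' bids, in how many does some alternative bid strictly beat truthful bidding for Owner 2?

4

Others bid (2, 2, 2, 19): truth gives 12; bid 19 gives 13 > 12. Violating.
Others bid (2, 2, 19, 2): truth gives 12; bid 19 gives 13 > 12. Violating.
Others bid (2, 19, 2, 2): truth gives 12; bid 19 gives 13 > 12. Violating.
Others bid (2, 19, 19, 19): truth gives 5; bid 19 gives 6 > 5. Violating.
Others bid (2, 2, 2, 2): truth gives 16; no alternative beats it.
Others bid (2, 2, 2, 21): truth gives 12; no alternative beats it.
(Checking all 81 profiles: 4 have a profitable deviation, 77 do not.)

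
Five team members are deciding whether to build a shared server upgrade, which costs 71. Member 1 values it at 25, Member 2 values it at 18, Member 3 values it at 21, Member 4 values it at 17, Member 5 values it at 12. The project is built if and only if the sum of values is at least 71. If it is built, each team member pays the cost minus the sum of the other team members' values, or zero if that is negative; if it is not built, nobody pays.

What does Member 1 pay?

3

Total value 93 ≥ cost 71, so the project is built.
The other team members' values sum to 68.
Cost minus that sum is 71 - 68 = 3.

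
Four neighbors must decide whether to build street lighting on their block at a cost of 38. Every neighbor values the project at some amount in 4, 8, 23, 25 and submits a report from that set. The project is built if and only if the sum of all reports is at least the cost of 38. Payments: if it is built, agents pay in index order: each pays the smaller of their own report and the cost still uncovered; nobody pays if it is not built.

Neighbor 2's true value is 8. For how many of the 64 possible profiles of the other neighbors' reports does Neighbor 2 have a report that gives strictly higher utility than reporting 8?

50

Others report (4, 8, 23): truth gives 0; report 4 gives 4 > 0. Violating.
Others report (4, 8, 25): truth gives 0; report 4 gives 4 > 0. Violating.
Others report (4, 23, 8): truth gives 0; report 4 gives 4 > 0. Violating.
Others report (4, 23, 23): truth gives 0; report 4 gives 4 > 0. Violating.
Others report (4, 4, 4): truth gives 0; no alternative beats it.
Others report (4, 4, 8): truth gives 0; no alternative beats it.
(Checking all 64 profiles: 50 have a profitable deviation, 14 do not.)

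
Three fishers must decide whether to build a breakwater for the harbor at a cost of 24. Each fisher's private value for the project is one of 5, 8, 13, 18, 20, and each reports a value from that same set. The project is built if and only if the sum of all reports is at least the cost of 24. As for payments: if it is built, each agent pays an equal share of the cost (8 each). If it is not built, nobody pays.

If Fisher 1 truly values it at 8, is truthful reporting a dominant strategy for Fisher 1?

Check each profile of the others' reports and compare truth against every alternative report.
Others report (5, 5): truth gives 0, best alternative gives 0.
Others report (5, 8): truth gives 0, best alternative gives 0.
Others report (5, 13): truth gives 0, best alternative gives 0.
Others report (5, 18): truth gives 0, best alternative gives 0.
Others report (5, 20): truth gives 0, best alternative gives 0.
Others report (8, 5): truth gives 0, best alternative gives 0.
(Remaining 19 profiles checked similarly; truth is weakly best in each.)
In every case the truthful report is at least as good as any alternative, so it is a dominant strategy.

Yes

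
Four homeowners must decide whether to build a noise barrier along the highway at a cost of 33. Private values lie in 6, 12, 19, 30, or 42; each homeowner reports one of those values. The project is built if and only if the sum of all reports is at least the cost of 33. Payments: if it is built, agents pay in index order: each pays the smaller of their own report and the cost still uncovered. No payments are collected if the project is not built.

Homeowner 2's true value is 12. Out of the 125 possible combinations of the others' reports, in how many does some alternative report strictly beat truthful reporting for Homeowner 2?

71

Others report (6, 6, 19): truth gives 0; report 6 gives 6 > 0. Violating.
Others report (6, 6, 30): truth gives 0; report 6 gives 6 > 0. Violating.
Others report (6, 6, 42): truth gives 0; report 6 gives 6 > 0. Violating.
Others report (6, 12, 12): truth gives 0; report 6 gives 6 > 0. Violating.
Others report (6, 6, 6): truth gives 0; no alternative beats it.
Others report (6, 6, 12): truth gives 0; no alternative beats it.
(Checking all 125 profiles: 71 have a profitable deviation, 54 do not.)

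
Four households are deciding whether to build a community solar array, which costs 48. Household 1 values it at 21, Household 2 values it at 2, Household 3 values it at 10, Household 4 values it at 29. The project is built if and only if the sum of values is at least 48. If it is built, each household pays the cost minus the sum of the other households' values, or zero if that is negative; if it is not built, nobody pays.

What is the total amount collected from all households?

22

Total value 62 ≥ cost 48, so it is built.
Household 1: others sum to 41; max(0, 48 - 41) = 7.
Household 2: others sum to 60; max(0, 48 - 60) = 0.
Household 3: others sum to 52; max(0, 48 - 52) = 0.
Household 4: others sum to 33; max(0, 48 - 33) = 15.
Total collected = 7 + 0 + 0 + 15 = 22.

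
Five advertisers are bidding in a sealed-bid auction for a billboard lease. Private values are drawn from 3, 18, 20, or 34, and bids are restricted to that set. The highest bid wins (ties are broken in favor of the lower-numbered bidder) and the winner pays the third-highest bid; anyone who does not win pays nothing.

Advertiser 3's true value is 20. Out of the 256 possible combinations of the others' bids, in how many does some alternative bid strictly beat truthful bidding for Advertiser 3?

Others bid (3, 3, 3, 34): truth gives 0; bid 34 gives 17 > 0. Violating.
Others bid (3, 3, 18, 34): truth gives 0; bid 34 gives 2 > 0. Violating.
Others bid (3, 3, 34, 3): truth gives 0; bid 34 gives 17 > 0. Violating.
Others bid (3, 3, 34, 18): truth gives 0; bid 34 gives 2 > 0. Violating.
Others bid (3, 3, 3, 3): truth gives 17; no alternative beats it.
Others bid (3, 3, 3, 18): truth gives 17; no alternative beats it.
(Checking all 256 profiles: 32 have a profitable deviation, 224 do not.)

32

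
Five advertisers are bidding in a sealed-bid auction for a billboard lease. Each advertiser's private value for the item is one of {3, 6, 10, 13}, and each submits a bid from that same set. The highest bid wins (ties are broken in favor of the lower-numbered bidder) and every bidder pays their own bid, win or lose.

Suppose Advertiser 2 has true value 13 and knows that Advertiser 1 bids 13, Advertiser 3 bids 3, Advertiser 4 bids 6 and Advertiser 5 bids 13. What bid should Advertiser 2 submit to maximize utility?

3

Bid 3: loses but pays 3, utility -3.
Bid 6: loses but pays 6, utility -6.
Bid 10: loses but pays 10, utility -10.
Bid 13: loses but pays 13, utility -13.
The best choice is 3 with utility -3.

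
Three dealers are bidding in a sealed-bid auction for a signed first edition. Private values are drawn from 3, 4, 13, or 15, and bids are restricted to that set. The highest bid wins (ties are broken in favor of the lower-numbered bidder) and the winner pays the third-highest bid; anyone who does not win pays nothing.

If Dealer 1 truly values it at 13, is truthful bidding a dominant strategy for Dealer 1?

No

Consider the case where Dealer 2 bids 3 and Dealer 3 bids 15.
Truthful bid 13: loses, pays 0, utility 0.
Bid 15 instead: wins, pays 3, utility 13 - 3 = 10.
Since 10 > 0, bidding 15 is strictly better here, so truthful bidding is not dominant.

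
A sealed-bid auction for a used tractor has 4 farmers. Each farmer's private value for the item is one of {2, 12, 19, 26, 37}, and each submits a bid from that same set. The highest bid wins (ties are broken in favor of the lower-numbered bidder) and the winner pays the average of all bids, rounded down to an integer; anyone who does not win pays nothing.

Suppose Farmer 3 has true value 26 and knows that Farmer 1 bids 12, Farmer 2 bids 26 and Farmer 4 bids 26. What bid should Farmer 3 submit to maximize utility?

37

Bid 2: loses, pays 0, utility 0.
Bid 12: loses, pays 0, utility 0.
Bid 19: loses, pays 0, utility 0.
Bid 26: loses, pays 0, utility 0.
Bid 37: wins, pays 25, utility 26 - 25 = 1.
The best choice is 37 with utility 1.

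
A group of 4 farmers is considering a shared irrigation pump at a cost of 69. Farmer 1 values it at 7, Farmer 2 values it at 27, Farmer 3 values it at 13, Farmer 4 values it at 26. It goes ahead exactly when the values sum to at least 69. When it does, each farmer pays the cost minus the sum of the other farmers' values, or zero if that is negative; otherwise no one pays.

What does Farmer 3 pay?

9

Total value 73 ≥ cost 69, so the project is built.
The other farmers' values sum to 60.
Cost minus that sum is 69 - 60 = 9.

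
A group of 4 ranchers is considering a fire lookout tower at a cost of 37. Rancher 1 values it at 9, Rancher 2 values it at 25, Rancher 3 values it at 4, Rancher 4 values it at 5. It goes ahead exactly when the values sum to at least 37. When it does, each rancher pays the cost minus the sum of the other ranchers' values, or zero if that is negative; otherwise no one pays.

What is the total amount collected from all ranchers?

Total value 43 ≥ cost 37, so it is built.
Rancher 1: others sum to 34; max(0, 37 - 34) = 3.
Rancher 2: others sum to 18; max(0, 37 - 18) = 19.
Rancher 3: others sum to 39; max(0, 37 - 39) = 0.
Rancher 4: others sum to 38; max(0, 37 - 38) = 0.
Total collected = 3 + 19 + 0 + 0 = 22.

22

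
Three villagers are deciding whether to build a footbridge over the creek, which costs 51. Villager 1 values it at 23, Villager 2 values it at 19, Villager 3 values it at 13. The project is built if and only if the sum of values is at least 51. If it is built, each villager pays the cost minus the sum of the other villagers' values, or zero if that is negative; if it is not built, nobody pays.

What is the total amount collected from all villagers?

Total value 55 ≥ cost 51, so it is built.
Villager 1: others sum to 32; max(0, 51 - 32) = 19.
Villager 2: others sum to 36; max(0, 51 - 36) = 15.
Villager 3: others sum to 42; max(0, 51 - 42) = 9.
Total collected = 19 + 15 + 9 = 43.

43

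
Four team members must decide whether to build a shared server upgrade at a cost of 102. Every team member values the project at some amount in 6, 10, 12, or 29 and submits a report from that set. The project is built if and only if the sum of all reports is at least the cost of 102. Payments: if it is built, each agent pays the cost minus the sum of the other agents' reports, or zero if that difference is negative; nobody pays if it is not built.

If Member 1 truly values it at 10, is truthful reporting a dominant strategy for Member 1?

Yes

Check each profile of the others' reports and compare truth against every alternative report.
Others report (6, 6, 6): truth gives 0, best alternative gives 0.
Others report (6, 6, 10): truth gives 0, best alternative gives 0.
Others report (6, 6, 12): truth gives 0, best alternative gives 0.
Others report (6, 6, 29): truth gives 0, best alternative gives 0.
Others report (6, 10, 6): truth gives 0, best alternative gives 0.
Others report (6, 10, 10): truth gives 0, best alternative gives 0.
(Remaining 58 profiles checked similarly; truth is weakly best in each.)
In every case the truthful report is at least as good as any alternative, so it is a dominant strategy.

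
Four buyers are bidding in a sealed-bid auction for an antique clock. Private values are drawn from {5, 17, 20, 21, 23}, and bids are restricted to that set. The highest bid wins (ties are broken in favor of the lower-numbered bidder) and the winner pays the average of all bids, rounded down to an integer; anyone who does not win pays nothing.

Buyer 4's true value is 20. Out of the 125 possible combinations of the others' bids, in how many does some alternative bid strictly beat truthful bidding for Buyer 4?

Others bid (5, 5, 20): truth gives 0; bid 21 gives 8 > 0. Violating.
Others bid (5, 5, 21): truth gives 0; bid 23 gives 7 > 0. Violating.
Others bid (5, 17, 20): truth gives 0; bid 21 gives 5 > 0. Violating.
Others bid (5, 17, 21): truth gives 0; bid 23 gives 4 > 0. Violating.
Others bid (5, 5, 5): truth gives 12; no alternative beats it.
Others bid (5, 5, 17): truth gives 9; no alternative beats it.
(Checking all 125 profiles: 39 have a profitable deviation, 86 do not.)

39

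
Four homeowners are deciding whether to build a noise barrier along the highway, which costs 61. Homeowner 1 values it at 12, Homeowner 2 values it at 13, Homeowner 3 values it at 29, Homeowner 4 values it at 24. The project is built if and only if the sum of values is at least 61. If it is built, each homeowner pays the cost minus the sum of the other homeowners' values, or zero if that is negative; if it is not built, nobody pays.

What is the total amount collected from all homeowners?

Total value 78 ≥ cost 61, so it is built.
Homeowner 1: others sum to 66; max(0, 61 - 66) = 0.
Homeowner 2: others sum to 65; max(0, 61 - 65) = 0.
Homeowner 3: others sum to 49; max(0, 61 - 49) = 12.
Homeowner 4: others sum to 54; max(0, 61 - 54) = 7.
Total collected = 0 + 0 + 12 + 7 = 19.

19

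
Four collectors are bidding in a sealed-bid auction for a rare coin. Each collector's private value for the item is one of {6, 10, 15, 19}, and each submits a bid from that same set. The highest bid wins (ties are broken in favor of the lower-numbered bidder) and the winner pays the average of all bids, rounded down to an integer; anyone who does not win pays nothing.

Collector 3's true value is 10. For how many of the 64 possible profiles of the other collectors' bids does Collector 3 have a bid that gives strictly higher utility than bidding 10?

2

Others bid (6, 10, 6): truth gives 0; bid 15 gives 1 > 0. Violating.
Others bid (10, 6, 6): truth gives 0; bid 15 gives 1 > 0. Violating.
Others bid (6, 6, 6): truth gives 3; no alternative beats it.
Others bid (6, 6, 10): truth gives 2; no alternative beats it.
(Checking all 64 profiles: 2 have a profitable deviation, 62 do not.)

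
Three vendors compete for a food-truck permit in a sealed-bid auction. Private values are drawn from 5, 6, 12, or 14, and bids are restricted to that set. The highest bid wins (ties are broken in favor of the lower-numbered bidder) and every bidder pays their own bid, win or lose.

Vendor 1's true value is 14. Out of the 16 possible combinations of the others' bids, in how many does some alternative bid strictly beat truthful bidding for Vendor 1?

9

Others bid (5, 5): truth gives 0; bid 5 gives 9 > 0. Violating.
Others bid (5, 6): truth gives 0; bid 6 gives 8 > 0. Violating.
Others bid (5, 12): truth gives 0; bid 12 gives 2 > 0. Violating.
Others bid (6, 5): truth gives 0; bid 6 gives 8 > 0. Violating.
Others bid (5, 14): truth gives 0; no alternative beats it.
Others bid (6, 14): truth gives 0; no alternative beats it.
(Checking all 16 profiles: 9 have a profitable deviation, 7 do not.)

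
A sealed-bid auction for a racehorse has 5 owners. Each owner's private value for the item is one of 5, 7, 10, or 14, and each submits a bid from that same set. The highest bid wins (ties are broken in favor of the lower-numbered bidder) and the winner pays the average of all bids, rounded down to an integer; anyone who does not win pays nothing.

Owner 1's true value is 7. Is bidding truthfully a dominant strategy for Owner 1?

Check each profile of the others' bids and compare truth against every alternative bid.
Others bid (5, 5, 5, 7): truth gives 2, best alternative gives 1.
Others bid (5, 5, 7, 5): truth gives 2, best alternative gives 1.
Others bid (5, 7, 5, 5): truth gives 2, best alternative gives 1.
Others bid (7, 5, 5, 5): truth gives 2, best alternative gives 1.
Others bid (5, 7, 7, 7): truth gives 1, best alternative gives 0.
Others bid (7, 5, 7, 7): truth gives 1, best alternative gives 0.
(Remaining 250 profiles checked similarly; truth is weakly best in each.)
In every case the truthful bid is at least as good as any alternative, so it is a dominant strategy.

Yes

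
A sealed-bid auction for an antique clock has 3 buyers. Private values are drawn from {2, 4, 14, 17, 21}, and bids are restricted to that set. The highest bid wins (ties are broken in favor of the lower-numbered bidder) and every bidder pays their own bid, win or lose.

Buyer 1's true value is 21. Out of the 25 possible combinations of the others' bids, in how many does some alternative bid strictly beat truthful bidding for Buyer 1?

16

Others bid (2, 2): truth gives 0; bid 2 gives 19 > 0. Violating.
Others bid (2, 4): truth gives 0; bid 4 gives 17 > 0. Violating.
Others bid (2, 14): truth gives 0; bid 14 gives 7 > 0. Violating.
Others bid (2, 17): truth gives 0; bid 17 gives 4 > 0. Violating.
Others bid (2, 21): truth gives 0; no alternative beats it.
Others bid (4, 21): truth gives 0; no alternative beats it.
(Checking all 25 profiles: 16 have a profitable deviation, 9 do not.)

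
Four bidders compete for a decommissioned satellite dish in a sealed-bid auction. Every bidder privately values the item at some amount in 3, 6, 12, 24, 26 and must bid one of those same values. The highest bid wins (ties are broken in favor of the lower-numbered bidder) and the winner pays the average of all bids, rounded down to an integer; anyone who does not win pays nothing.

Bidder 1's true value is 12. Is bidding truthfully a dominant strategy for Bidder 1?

Consider the case where Bidder 2 bids 3, Bidder 3 bids 3 and Bidder 4 bids 3.
Truthful bid 12: wins, pays 5, utility 12 - 5 = 7.
Bid 3 instead: wins, pays 3, utility 12 - 3 = 9.
Since 9 > 7, bidding 3 is strictly better here, so truthful bidding is not dominant.

No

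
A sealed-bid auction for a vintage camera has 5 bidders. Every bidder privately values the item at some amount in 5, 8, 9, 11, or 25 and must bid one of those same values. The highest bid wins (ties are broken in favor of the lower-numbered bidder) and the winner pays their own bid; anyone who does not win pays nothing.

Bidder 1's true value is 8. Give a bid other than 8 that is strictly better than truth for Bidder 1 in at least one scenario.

Suppose Bidder 2 bids 5, Bidder 3 bids 5, Bidder 4 bids 5 and Bidder 5 bids 5.
Bid 8: wins, pays 8, utility 8 - 8 = 0.
Bid 5: wins, pays 5, utility 8 - 5 = 3.
So bidding 5 beats truth here (3 > 0).

5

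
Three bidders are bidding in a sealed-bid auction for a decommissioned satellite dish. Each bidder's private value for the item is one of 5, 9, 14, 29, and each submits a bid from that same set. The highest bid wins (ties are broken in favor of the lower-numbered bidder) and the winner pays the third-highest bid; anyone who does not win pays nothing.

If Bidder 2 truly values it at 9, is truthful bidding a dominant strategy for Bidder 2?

Consider the case where Bidder 1 bids 5 and Bidder 3 bids 14.
Truthful bid 9: loses, pays 0, utility 0.
Bid 14 instead: wins, pays 5, utility 9 - 5 = 4.
Since 4 > 0, bidding 14 is strictly better here, so truthful bidding is not dominant.

No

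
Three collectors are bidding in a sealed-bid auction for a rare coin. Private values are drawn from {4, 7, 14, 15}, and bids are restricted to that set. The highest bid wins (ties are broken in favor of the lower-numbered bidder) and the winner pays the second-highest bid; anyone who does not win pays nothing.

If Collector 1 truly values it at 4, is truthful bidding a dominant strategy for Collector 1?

Check each profile of the others' bids and compare truth against every alternative bid.
Others bid (4, 7): truth gives 0, best alternative gives -3.
Others bid (7, 4): truth gives 0, best alternative gives -3.
Others bid (7, 7): truth gives 0, best alternative gives -3.
Others bid (4, 4): truth gives 0, best alternative gives 0.
Others bid (4, 14): truth gives 0, best alternative gives 0.
Others bid (4, 15): truth gives 0, best alternative gives 0.
(Remaining 10 profiles checked similarly; truth is weakly best in each.)
In every case the truthful bid is at least as good as any alternative, so it is a dominant strategy.

Yes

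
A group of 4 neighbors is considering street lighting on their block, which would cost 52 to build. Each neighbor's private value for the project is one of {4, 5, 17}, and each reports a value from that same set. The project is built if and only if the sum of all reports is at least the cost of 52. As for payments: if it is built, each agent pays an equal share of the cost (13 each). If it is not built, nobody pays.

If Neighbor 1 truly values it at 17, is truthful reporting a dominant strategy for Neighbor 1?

Check each profile of the others' reports and compare truth against every alternative report.
Others report (4, 17, 17): truth gives 4, best alternative gives 0.
Others report (5, 17, 17): truth gives 4, best alternative gives 0.
Others report (17, 4, 17): truth gives 4, best alternative gives 0.
Others report (17, 5, 17): truth gives 4, best alternative gives 0.
Others report (17, 17, 4): truth gives 4, best alternative gives 0.
Others report (17, 17, 5): truth gives 4, best alternative gives 0.
(Remaining 21 profiles checked similarly; truth is weakly best in each.)
In every case the truthful report is at least as good as any alternative, so it is a dominant strategy.

Yes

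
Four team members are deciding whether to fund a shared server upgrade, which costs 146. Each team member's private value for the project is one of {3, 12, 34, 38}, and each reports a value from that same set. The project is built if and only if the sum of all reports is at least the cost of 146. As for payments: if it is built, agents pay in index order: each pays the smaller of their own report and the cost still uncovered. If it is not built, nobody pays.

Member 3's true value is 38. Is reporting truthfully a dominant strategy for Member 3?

Consider the case where Member 1 reports 38, Member 2 reports 38 and Member 4 reports 38.
Truthful report 38: project built, pays 38, utility 38 - 38 = 0.
Report 34 instead: project built, pays 34, utility 38 - 34 = 4.
Since 4 > 0, reporting 34 is strictly better here, so truthful reporting is not dominant.

No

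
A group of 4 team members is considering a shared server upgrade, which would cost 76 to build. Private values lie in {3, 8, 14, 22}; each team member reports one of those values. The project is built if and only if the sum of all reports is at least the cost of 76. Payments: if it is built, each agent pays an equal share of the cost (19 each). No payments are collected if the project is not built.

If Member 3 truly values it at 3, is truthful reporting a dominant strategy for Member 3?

Yes

Check each profile of the others' reports and compare truth against every alternative report.
Others report (3, 3, 3): truth gives 0, best alternative gives 0.
Others report (3, 3, 8): truth gives 0, best alternative gives 0.
Others report (3, 3, 14): truth gives 0, best alternative gives 0.
Others report (3, 3, 22): truth gives 0, best alternative gives 0.
Others report (3, 8, 3): truth gives 0, best alternative gives 0.
Others report (3, 8, 8): truth gives 0, best alternative gives 0.
(Remaining 58 profiles checked similarly; truth is weakly best in each.)
In every case the truthful report is at least as good as any alternative, so it is a dominant strategy.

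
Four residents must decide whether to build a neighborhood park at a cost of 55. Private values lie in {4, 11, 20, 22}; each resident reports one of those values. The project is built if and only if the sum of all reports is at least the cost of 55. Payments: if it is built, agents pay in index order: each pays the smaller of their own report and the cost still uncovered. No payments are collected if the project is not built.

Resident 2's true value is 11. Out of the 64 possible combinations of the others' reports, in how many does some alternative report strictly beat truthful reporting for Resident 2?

20

Others report (11, 20, 20): truth gives 0; report 4 gives 7 > 0. Violating.
Others report (11, 20, 22): truth gives 0; report 4 gives 7 > 0. Violating.
Others report (11, 22, 20): truth gives 0; report 4 gives 7 > 0. Violating.
Others report (11, 22, 22): truth gives 0; report 4 gives 7 > 0. Violating.
Others report (4, 4, 4): truth gives 0; no alternative beats it.
Others report (4, 4, 11): truth gives 0; no alternative beats it.
(Checking all 64 profiles: 20 have a profitable deviation, 44 do not.)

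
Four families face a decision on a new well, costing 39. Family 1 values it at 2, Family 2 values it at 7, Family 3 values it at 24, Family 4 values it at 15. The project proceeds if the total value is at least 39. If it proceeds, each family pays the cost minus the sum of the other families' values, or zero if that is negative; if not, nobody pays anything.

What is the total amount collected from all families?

Total value 48 ≥ cost 39, so it is built.
Family 1: others sum to 46; max(0, 39 - 46) = 0.
Family 2: others sum to 41; max(0, 39 - 41) = 0.
Family 3: others sum to 24; max(0, 39 - 24) = 15.
Family 4: others sum to 33; max(0, 39 - 33) = 6.
Total collected = 0 + 0 + 15 + 6 = 21.

21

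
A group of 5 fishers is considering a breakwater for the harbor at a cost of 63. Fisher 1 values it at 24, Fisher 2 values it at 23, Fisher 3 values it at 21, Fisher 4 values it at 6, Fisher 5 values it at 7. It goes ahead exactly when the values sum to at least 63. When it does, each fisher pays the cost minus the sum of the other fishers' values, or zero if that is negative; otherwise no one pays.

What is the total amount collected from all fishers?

14

Total value 81 ≥ cost 63, so it is built.
Fisher 1: others sum to 57; max(0, 63 - 57) = 6.
Fisher 2: others sum to 58; max(0, 63 - 58) = 5.
Fisher 3: others sum to 60; max(0, 63 - 60) = 3.
Fisher 4: others sum to 75; max(0, 63 - 75) = 0.
Fisher 5: others sum to 74; max(0, 63 - 74) = 0.
Total collected = 6 + 5 + 3 + 0 + 0 = 14.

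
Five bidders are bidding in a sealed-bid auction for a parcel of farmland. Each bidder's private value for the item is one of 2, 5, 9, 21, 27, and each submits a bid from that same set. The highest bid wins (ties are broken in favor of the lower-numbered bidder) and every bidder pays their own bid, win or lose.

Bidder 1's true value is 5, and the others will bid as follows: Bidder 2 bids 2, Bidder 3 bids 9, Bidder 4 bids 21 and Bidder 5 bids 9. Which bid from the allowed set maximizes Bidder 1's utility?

Bid 2: loses but pays 2, utility -2.
Bid 5: loses but pays 5, utility -5.
Bid 9: loses but pays 9, utility -9.
Bid 21: wins, pays 21, utility 5 - 21 = -16.
Bid 27: wins, pays 27, utility 5 - 27 = -22.
The best choice is 2 with utility -2.

2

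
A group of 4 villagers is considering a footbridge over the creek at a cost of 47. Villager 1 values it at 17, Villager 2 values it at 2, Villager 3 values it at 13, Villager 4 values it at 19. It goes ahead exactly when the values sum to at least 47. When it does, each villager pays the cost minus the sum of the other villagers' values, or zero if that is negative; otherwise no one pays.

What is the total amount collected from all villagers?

37

Total value 51 ≥ cost 47, so it is built.
Villager 1: others sum to 34; max(0, 47 - 34) = 13.
Villager 2: others sum to 49; max(0, 47 - 49) = 0.
Villager 3: others sum to 38; max(0, 47 - 38) = 9.
Villager 4: others sum to 32; max(0, 47 - 32) = 15.
Total collected = 13 + 0 + 9 + 15 = 37.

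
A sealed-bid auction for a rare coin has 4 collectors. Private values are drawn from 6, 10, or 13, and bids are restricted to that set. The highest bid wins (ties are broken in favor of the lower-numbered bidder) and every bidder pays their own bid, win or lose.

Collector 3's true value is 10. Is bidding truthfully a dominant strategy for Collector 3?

No

Consider the case where Collector 1 bids 6, Collector 2 bids 6 and Collector 4 bids 13.
Truthful bid 10: loses but pays 10, utility -10.
Bid 6 instead: loses but pays 6, utility -6.
Since -6 > -10, bidding 6 is strictly better here, so truthful bidding is not dominant.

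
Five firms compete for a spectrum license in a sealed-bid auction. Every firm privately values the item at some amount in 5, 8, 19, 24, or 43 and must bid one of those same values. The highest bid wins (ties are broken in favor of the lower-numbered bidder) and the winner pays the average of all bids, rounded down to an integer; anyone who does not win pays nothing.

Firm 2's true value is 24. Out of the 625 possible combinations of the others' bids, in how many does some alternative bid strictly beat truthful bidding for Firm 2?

Others bid (5, 5, 5, 5): truth gives 16; bid 8 gives 19 > 16. Violating.
Others bid (5, 5, 5, 8): truth gives 15; bid 8 gives 18 > 15. Violating.
Others bid (5, 5, 5, 19): truth gives 13; bid 19 gives 14 > 13. Violating.
Others bid (5, 5, 5, 43): truth gives 0; bid 43 gives 4 > 0. Violating.
Others bid (5, 5, 5, 24): truth gives 12; no alternative beats it.
Others bid (5, 5, 8, 24): truth gives 11; no alternative beats it.
(Checking all 625 profiles: 155 have a profitable deviation, 470 do not.)

155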